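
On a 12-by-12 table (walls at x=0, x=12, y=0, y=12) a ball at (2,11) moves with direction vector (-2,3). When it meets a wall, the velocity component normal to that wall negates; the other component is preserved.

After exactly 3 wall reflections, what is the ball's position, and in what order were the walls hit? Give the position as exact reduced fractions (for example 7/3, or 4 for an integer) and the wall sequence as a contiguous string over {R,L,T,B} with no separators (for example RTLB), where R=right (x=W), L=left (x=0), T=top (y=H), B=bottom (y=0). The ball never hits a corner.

Final position: (20/3,0)
Wall sequence: TLB

1. t=1/3 → T at (4/3,12); v=(-2,-3)
2. t=2/3 → L at (0,10); v=(2,-3)
3. t=10/3 → B at (20/3,0); v=(2,3)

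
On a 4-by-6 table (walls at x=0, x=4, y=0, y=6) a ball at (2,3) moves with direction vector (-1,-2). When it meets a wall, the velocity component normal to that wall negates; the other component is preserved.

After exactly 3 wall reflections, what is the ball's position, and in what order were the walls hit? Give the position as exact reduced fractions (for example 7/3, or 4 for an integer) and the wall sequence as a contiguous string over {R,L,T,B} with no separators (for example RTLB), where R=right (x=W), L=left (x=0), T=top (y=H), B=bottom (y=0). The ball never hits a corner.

Final position: (5/2,6)
Wall sequence: BLT

1. t=3/2 → B at (1/2,0); v=(-1,2)
2. t=1/2 → L at (0,1); v=(1,2)
3. t=5/2 → T at (5/2,6); v=(1,-2)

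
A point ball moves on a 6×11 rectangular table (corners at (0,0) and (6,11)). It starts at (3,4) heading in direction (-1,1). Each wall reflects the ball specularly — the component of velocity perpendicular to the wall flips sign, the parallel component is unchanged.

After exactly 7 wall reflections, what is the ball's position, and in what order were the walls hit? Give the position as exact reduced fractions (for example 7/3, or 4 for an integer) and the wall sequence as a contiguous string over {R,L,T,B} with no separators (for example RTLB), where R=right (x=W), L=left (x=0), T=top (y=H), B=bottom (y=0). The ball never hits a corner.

Final position: (0,9)
Wall sequence: LTRLBRL

1. t=3 → L at (0,7); v=(1,1)
2. t=4 → T at (4,11); v=(1,-1)
3. t=2 → R at (6,9); v=(-1,-1)
4. t=6 → L at (0,3); v=(1,-1)
5. t=3 → B at (3,0); v=(1,1)
6. t=3 → R at (6,3); v=(-1,1)
7. t=6 → L at (0,9); v=(1,1)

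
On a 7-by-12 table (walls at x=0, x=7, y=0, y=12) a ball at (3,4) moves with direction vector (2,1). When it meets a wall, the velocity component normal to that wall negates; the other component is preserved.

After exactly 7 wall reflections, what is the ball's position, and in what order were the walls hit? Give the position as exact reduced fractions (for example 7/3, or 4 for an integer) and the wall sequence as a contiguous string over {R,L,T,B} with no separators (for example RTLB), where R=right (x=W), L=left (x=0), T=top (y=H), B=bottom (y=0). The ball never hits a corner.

1. t=2 → R at (7,6); v=(-2,1)
2. t=7/2 → L at (0,19/2); v=(2,1)
3. t=5/2 → T at (5,12); v=(2,-1)
4. t=1 → R at (7,11); v=(-2,-1)
5. t=7/2 → L at (0,15/2); v=(2,-1)
6. t=7/2 → R at (7,4); v=(-2,-1)
7. t=7/2 → L at (0,1/2); v=(2,-1)

Final position: (0,1/2)
Wall sequence: RLTRLRL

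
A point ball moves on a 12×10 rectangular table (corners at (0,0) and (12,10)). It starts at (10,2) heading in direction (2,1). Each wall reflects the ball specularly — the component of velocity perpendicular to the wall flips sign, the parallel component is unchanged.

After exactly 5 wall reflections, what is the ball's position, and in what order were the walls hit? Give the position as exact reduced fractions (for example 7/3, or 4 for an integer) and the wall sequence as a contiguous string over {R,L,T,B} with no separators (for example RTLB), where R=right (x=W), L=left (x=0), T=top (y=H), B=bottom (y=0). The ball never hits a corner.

1. t=1 → R at (12,3); v=(-2,1)
2. t=6 → L at (0,9); v=(2,1)
3. t=1 → T at (2,10); v=(2,-1)
4. t=5 → R at (12,5); v=(-2,-1)
5. t=5 → B at (2,0); v=(-2,1)

Final position: (2,0)
Wall sequence: RLTRB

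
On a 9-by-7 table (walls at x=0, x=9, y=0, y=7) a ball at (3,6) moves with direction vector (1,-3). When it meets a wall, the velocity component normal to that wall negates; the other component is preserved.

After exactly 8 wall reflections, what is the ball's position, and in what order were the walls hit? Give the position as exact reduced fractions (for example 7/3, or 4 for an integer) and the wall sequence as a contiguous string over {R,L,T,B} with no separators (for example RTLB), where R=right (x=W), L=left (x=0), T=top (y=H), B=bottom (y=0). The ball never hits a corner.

1. t=2 → B at (5,0); v=(1,3)
2. t=7/3 → T at (22/3,7); v=(1,-3)
3. t=5/3 → R at (9,2); v=(-1,-3)
4. t=2/3 → B at (25/3,0); v=(-1,3)
5. t=7/3 → T at (6,7); v=(-1,-3)
6. t=7/3 → B at (11/3,0); v=(-1,3)
7. t=7/3 → T at (4/3,7); v=(-1,-3)
8. t=4/3 → L at (0,3); v=(1,-3)

Final position: (0,3)
Wall sequence: BTRBTBTL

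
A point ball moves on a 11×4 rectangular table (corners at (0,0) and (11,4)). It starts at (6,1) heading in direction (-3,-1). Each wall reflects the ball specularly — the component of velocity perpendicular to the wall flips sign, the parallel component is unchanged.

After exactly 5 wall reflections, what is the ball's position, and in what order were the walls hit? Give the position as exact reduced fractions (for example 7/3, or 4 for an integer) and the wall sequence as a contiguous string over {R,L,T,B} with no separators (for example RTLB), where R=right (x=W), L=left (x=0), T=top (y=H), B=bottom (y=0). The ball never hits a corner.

1. t=1 → B at (3,0); v=(-3,1)
2. t=1 → L at (0,1); v=(3,1)
3. t=3 → T at (9,4); v=(3,-1)
4. t=2/3 → R at (11,10/3); v=(-3,-1)
5. t=10/3 → B at (1,0); v=(-3,1)

Final position: (1,0)
Wall sequence: BLTRB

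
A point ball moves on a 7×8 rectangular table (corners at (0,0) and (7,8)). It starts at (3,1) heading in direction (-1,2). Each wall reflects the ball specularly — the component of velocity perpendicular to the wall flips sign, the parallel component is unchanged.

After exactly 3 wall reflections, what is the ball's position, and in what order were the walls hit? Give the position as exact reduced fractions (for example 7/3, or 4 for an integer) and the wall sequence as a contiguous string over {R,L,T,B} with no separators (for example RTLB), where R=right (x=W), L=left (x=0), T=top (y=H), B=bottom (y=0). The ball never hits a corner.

1. t=3 → L at (0,7); v=(1,2)
2. t=1/2 → T at (1/2,8); v=(1,-2)
3. t=4 → B at (9/2,0); v=(1,2)

Final position: (9/2,0)
Wall sequence: LTB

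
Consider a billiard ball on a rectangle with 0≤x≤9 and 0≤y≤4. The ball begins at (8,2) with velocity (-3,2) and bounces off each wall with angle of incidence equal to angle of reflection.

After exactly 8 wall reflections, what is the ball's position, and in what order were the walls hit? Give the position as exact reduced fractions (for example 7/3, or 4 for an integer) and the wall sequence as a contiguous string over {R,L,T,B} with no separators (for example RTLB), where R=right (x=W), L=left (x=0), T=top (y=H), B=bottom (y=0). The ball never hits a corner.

Final position: (1,4)
Wall sequence: TLBTRBLT

1. t=1 → T at (5,4); v=(-3,-2)
2. t=5/3 → L at (0,2/3); v=(3,-2)
3. t=1/3 → B at (1,0); v=(3,2)
4. t=2 → T at (7,4); v=(3,-2)
5. t=2/3 → R at (9,8/3); v=(-3,-2)
6. t=4/3 → B at (5,0); v=(-3,2)
7. t=5/3 → L at (0,10/3); v=(3,2)
8. t=1/3 → T at (1,4); v=(3,-2)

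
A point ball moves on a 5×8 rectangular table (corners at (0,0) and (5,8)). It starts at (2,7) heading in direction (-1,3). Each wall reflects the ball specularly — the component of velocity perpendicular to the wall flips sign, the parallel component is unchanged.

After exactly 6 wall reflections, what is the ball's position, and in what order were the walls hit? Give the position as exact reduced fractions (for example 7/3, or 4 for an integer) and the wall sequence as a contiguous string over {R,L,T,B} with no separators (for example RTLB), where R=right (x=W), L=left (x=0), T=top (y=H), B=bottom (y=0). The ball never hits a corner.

Final position: (11/3,0)
Wall sequence: TLBTRB

1. t=1/3 → T at (5/3,8); v=(-1,-3)
2. t=5/3 → L at (0,3); v=(1,-3)
3. t=1 → B at (1,0); v=(1,3)
4. t=8/3 → T at (11/3,8); v=(1,-3)
5. t=4/3 → R at (5,4); v=(-1,-3)
6. t=4/3 → B at (11/3,0); v=(-1,3)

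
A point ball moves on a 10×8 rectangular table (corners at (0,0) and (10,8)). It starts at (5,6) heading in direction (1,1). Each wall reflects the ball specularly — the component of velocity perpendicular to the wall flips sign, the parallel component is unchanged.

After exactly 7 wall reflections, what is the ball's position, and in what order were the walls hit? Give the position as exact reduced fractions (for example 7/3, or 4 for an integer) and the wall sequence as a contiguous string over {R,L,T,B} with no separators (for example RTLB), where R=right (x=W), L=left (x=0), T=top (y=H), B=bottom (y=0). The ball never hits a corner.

Final position: (9,0)
Wall sequence: TRBLTRB

1. t=2 → T at (7,8); v=(1,-1)
2. t=3 → R at (10,5); v=(-1,-1)
3. t=5 → B at (5,0); v=(-1,1)
4. t=5 → L at (0,5); v=(1,1)
5. t=3 → T at (3,8); v=(1,-1)
6. t=7 → R at (10,1); v=(-1,-1)
7. t=1 → B at (9,0); v=(-1,1)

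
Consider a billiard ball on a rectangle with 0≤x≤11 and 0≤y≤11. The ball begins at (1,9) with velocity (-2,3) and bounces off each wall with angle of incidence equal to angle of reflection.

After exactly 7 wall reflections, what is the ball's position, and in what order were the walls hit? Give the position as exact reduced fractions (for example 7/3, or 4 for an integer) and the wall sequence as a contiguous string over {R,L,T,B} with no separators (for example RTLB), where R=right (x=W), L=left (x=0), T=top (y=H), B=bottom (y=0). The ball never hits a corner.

1. t=1/2 → L at (0,21/2); v=(2,3)
2. t=1/6 → T at (1/3,11); v=(2,-3)
3. t=11/3 → B at (23/3,0); v=(2,3)
4. t=5/3 → R at (11,5); v=(-2,3)
5. t=2 → T at (7,11); v=(-2,-3)
6. t=7/2 → L at (0,1/2); v=(2,-3)
7. t=1/6 → B at (1/3,0); v=(2,3)

Final position: (1/3,0)
Wall sequence: LTBRTLB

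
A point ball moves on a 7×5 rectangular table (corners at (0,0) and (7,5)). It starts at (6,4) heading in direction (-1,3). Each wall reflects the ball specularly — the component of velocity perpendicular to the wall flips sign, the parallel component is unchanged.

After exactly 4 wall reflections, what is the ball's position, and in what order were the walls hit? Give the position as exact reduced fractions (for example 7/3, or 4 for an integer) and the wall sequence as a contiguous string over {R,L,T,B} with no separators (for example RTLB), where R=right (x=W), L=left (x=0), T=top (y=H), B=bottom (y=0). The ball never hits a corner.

Final position: (2/3,0)
Wall sequence: TBTB

1. t=1/3 → T at (17/3,5); v=(-1,-3)
2. t=5/3 → B at (4,0); v=(-1,3)
3. t=5/3 → T at (7/3,5); v=(-1,-3)
4. t=5/3 → B at (2/3,0); v=(-1,3)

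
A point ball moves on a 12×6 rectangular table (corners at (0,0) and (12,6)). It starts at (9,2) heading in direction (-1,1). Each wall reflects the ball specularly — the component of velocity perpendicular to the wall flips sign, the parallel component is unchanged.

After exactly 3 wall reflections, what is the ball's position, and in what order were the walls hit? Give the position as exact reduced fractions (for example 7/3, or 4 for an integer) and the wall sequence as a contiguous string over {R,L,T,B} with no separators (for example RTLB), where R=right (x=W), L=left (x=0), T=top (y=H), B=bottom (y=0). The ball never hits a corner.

Final position: (1,0)
Wall sequence: TLB

1. t=4 → T at (5,6); v=(-1,-1)
2. t=5 → L at (0,1); v=(1,-1)
3. t=1 → B at (1,0); v=(1,1)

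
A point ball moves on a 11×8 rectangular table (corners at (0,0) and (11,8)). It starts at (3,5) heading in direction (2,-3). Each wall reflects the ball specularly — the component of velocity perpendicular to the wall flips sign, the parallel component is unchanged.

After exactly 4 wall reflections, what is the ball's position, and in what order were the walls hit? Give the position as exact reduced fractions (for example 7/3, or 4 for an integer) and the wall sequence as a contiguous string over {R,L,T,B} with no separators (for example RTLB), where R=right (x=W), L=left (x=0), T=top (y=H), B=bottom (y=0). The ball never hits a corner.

Final position: (5,0)
Wall sequence: BRTB

1. t=5/3 → B at (19/3,0); v=(2,3)
2. t=7/3 → R at (11,7); v=(-2,3)
3. t=1/3 → T at (31/3,8); v=(-2,-3)
4. t=8/3 → B at (5,0); v=(-2,3)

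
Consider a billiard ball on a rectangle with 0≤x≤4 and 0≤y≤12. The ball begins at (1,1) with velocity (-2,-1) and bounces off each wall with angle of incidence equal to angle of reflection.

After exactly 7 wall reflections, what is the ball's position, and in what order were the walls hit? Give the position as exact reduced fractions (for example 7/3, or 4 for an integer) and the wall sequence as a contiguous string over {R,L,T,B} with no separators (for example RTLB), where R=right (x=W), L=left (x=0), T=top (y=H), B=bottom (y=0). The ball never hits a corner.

1. t=1/2 → L at (0,1/2); v=(2,-1)
2. t=1/2 → B at (1,0); v=(2,1)
3. t=3/2 → R at (4,3/2); v=(-2,1)
4. t=2 → L at (0,7/2); v=(2,1)
5. t=2 → R at (4,11/2); v=(-2,1)
6. t=2 → L at (0,15/2); v=(2,1)
7. t=2 → R at (4,19/2); v=(-2,1)

Final position: (4,19/2)
Wall sequence: LBRLRLR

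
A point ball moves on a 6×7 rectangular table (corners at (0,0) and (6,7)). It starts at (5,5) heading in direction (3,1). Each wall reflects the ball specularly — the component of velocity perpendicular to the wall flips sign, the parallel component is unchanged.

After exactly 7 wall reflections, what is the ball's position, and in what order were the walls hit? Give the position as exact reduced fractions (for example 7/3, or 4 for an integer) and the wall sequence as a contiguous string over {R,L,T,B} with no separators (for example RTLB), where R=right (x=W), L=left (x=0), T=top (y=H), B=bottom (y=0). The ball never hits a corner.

Final position: (4,0)
Wall sequence: RTLRLRB

1. t=1/3 → R at (6,16/3); v=(-3,1)
2. t=5/3 → T at (1,7); v=(-3,-1)
3. t=1/3 → L at (0,20/3); v=(3,-1)
4. t=2 → R at (6,14/3); v=(-3,-1)
5. t=2 → L at (0,8/3); v=(3,-1)
6. t=2 → R at (6,2/3); v=(-3,-1)
7. t=2/3 → B at (4,0); v=(-3,1)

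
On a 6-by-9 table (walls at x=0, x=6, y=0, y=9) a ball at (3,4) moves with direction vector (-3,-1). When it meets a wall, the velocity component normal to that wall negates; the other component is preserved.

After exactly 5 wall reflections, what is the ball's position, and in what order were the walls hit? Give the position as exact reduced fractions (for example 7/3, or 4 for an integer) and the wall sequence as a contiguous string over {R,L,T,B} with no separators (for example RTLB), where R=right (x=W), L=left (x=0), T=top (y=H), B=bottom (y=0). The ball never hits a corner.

Final position: (6,3)
Wall sequence: LRBLR

1. t=1 → L at (0,3); v=(3,-1)
2. t=2 → R at (6,1); v=(-3,-1)
3. t=1 → B at (3,0); v=(-3,1)
4. t=1 → L at (0,1); v=(3,1)
5. t=2 → R at (6,3); v=(-3,1)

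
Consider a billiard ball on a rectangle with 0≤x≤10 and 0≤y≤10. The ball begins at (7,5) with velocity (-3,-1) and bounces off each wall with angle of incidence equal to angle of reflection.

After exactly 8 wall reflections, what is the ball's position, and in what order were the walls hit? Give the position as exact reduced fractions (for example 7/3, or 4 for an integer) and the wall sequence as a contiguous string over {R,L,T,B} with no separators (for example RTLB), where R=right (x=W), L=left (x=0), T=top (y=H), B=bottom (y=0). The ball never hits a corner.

1. t=7/3 → L at (0,8/3); v=(3,-1)
2. t=8/3 → B at (8,0); v=(3,1)
3. t=2/3 → R at (10,2/3); v=(-3,1)
4. t=10/3 → L at (0,4); v=(3,1)
5. t=10/3 → R at (10,22/3); v=(-3,1)
6. t=8/3 → T at (2,10); v=(-3,-1)
7. t=2/3 → L at (0,28/3); v=(3,-1)
8. t=10/3 → R at (10,6); v=(-3,-1)

Final position: (10,6)
Wall sequence: LBRLRTLR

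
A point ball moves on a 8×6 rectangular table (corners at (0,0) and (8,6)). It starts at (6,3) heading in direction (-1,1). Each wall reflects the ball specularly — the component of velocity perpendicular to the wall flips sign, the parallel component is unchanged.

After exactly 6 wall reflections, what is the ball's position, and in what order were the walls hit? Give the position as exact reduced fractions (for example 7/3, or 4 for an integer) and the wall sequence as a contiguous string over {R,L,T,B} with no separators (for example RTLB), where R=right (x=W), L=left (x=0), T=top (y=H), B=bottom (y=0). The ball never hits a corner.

1. t=3 → T at (3,6); v=(-1,-1)
2. t=3 → L at (0,3); v=(1,-1)
3. t=3 → B at (3,0); v=(1,1)
4. t=5 → R at (8,5); v=(-1,1)
5. t=1 → T at (7,6); v=(-1,-1)
6. t=6 → B at (1,0); v=(-1,1)

Final position: (1,0)
Wall sequence: TLBRTB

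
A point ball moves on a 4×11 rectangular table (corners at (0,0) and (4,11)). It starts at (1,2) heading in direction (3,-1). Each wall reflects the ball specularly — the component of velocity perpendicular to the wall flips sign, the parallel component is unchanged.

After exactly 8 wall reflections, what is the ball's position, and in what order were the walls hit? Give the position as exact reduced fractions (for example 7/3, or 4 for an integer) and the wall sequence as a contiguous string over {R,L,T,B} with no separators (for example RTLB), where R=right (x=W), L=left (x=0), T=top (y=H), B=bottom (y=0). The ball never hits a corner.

Final position: (4,7)
Wall sequence: RBLRLRLR

1. t=1 → R at (4,1); v=(-3,-1)
2. t=1 → B at (1,0); v=(-3,1)
3. t=1/3 → L at (0,1/3); v=(3,1)
4. t=4/3 → R at (4,5/3); v=(-3,1)
5. t=4/3 → L at (0,3); v=(3,1)
6. t=4/3 → R at (4,13/3); v=(-3,1)
7. t=4/3 → L at (0,17/3); v=(3,1)
8. t=4/3 → R at (4,7); v=(-3,1)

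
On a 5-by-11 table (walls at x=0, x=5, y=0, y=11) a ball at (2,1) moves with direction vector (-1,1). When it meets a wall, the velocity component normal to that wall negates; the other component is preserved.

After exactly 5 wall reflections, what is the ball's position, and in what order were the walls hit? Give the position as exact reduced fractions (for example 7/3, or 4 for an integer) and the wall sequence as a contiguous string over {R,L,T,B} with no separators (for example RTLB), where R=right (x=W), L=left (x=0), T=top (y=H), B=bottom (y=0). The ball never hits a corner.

Final position: (5,4)
Wall sequence: LRTLR

1. t=2 → L at (0,3); v=(1,1)
2. t=5 → R at (5,8); v=(-1,1)
3. t=3 → T at (2,11); v=(-1,-1)
4. t=2 → L at (0,9); v=(1,-1)
5. t=5 → R at (5,4); v=(-1,-1)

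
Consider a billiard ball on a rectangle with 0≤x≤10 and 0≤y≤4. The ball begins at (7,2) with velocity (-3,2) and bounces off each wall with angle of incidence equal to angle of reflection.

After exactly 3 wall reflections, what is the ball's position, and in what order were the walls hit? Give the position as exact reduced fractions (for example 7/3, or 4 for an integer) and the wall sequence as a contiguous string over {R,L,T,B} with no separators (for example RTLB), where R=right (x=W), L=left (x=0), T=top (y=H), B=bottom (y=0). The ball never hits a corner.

1. t=1 → T at (4,4); v=(-3,-2)
2. t=4/3 → L at (0,4/3); v=(3,-2)
3. t=2/3 → B at (2,0); v=(3,2)

Final position: (2,0)
Wall sequence: TLB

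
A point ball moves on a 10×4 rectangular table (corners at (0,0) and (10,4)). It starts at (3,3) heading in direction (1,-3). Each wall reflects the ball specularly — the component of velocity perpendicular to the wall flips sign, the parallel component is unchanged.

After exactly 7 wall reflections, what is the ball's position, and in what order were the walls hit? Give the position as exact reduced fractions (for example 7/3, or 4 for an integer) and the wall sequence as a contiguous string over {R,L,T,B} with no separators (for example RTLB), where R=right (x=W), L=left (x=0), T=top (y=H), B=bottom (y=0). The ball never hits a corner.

1. t=1 → B at (4,0); v=(1,3)
2. t=4/3 → T at (16/3,4); v=(1,-3)
3. t=4/3 → B at (20/3,0); v=(1,3)
4. t=4/3 → T at (8,4); v=(1,-3)
5. t=4/3 → B at (28/3,0); v=(1,3)
6. t=2/3 → R at (10,2); v=(-1,3)
7. t=2/3 → T at (28/3,4); v=(-1,-3)

Final position: (28/3,4)
Wall sequence: BTBTBRT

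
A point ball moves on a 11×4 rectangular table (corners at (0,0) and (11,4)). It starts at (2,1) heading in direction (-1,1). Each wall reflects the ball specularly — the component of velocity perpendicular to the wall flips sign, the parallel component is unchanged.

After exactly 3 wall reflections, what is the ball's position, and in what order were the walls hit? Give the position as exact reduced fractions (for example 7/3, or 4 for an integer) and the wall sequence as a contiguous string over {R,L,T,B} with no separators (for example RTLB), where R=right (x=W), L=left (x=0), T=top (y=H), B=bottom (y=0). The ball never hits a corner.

1. t=2 → L at (0,3); v=(1,1)
2. t=1 → T at (1,4); v=(1,-1)
3. t=4 → B at (5,0); v=(1,1)

Final position: (5,0)
Wall sequence: LTB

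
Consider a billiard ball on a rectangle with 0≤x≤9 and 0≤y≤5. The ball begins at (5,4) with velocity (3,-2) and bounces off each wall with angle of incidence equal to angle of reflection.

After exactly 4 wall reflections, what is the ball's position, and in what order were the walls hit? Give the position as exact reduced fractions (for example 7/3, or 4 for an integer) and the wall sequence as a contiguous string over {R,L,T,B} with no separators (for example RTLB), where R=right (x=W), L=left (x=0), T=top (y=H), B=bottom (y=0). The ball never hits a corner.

Final position: (1/2,5)
Wall sequence: RBLT

1. t=4/3 → R at (9,4/3); v=(-3,-2)
2. t=2/3 → B at (7,0); v=(-3,2)
3. t=7/3 → L at (0,14/3); v=(3,2)
4. t=1/6 → T at (1/2,5); v=(3,-2)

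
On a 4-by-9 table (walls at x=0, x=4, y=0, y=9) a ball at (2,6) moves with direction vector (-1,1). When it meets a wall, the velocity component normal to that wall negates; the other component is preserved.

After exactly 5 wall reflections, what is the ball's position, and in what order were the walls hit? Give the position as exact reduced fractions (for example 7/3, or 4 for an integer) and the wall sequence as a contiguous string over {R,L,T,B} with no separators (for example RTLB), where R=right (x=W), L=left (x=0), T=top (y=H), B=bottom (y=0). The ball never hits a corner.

1. t=2 → L at (0,8); v=(1,1)
2. t=1 → T at (1,9); v=(1,-1)
3. t=3 → R at (4,6); v=(-1,-1)
4. t=4 → L at (0,2); v=(1,-1)
5. t=2 → B at (2,0); v=(1,1)

Final position: (2,0)
Wall sequence: LTRLB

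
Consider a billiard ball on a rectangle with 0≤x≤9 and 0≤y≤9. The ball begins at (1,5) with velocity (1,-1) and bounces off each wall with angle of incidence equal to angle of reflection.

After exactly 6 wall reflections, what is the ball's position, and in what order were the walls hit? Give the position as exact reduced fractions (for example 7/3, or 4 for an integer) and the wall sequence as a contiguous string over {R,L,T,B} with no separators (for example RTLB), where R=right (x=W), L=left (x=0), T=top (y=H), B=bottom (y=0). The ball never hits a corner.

1. t=5 → B at (6,0); v=(1,1)
2. t=3 → R at (9,3); v=(-1,1)
3. t=6 → T at (3,9); v=(-1,-1)
4. t=3 → L at (0,6); v=(1,-1)
5. t=6 → B at (6,0); v=(1,1)
6. t=3 → R at (9,3); v=(-1,1)

Final position: (9,3)
Wall sequence: BRTLBR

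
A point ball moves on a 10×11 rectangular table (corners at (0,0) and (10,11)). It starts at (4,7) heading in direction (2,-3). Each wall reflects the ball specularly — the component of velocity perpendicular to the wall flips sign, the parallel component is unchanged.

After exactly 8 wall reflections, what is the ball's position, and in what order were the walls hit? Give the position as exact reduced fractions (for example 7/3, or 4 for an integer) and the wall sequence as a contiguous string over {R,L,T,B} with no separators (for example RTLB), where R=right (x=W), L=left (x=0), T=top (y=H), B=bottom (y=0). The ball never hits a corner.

1. t=7/3 → B at (26/3,0); v=(2,3)
2. t=2/3 → R at (10,2); v=(-2,3)
3. t=3 → T at (4,11); v=(-2,-3)
4. t=2 → L at (0,5); v=(2,-3)
5. t=5/3 → B at (10/3,0); v=(2,3)
6. t=10/3 → R at (10,10); v=(-2,3)
7. t=1/3 → T at (28/3,11); v=(-2,-3)
8. t=11/3 → B at (2,0); v=(-2,3)

Final position: (2,0)
Wall sequence: BRTLBRTB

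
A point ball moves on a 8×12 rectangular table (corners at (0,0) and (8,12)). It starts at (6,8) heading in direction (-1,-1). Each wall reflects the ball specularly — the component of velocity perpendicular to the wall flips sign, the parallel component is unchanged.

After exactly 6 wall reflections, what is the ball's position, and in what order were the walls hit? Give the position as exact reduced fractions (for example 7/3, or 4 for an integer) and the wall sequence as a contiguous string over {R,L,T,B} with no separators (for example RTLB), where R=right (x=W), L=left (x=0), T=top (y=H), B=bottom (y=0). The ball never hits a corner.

Final position: (8,2)
Wall sequence: LBRTLR

1. t=6 → L at (0,2); v=(1,-1)
2. t=2 → B at (2,0); v=(1,1)
3. t=6 → R at (8,6); v=(-1,1)
4. t=6 → T at (2,12); v=(-1,-1)
5. t=2 → L at (0,10); v=(1,-1)
6. t=8 → R at (8,2); v=(-1,-1)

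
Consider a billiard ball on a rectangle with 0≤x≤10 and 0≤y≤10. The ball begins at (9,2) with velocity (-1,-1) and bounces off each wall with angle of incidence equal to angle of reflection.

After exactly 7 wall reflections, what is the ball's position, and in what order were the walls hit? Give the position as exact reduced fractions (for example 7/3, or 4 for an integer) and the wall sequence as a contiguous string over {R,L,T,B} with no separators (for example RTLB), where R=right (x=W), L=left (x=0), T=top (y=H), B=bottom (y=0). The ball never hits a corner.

1. t=2 → B at (7,0); v=(-1,1)
2. t=7 → L at (0,7); v=(1,1)
3. t=3 → T at (3,10); v=(1,-1)
4. t=7 → R at (10,3); v=(-1,-1)
5. t=3 → B at (7,0); v=(-1,1)
6. t=7 → L at (0,7); v=(1,1)
7. t=3 → T at (3,10); v=(1,-1)

Final position: (3,10)
Wall sequence: BLTRBLT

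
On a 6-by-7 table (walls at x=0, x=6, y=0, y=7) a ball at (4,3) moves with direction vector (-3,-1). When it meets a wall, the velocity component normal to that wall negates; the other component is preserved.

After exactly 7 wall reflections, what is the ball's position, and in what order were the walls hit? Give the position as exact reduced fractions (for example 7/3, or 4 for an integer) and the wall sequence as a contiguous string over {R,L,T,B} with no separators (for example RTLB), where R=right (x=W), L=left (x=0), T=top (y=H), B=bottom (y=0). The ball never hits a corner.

1. t=4/3 → L at (0,5/3); v=(3,-1)
2. t=5/3 → B at (5,0); v=(3,1)
3. t=1/3 → R at (6,1/3); v=(-3,1)
4. t=2 → L at (0,7/3); v=(3,1)
5. t=2 → R at (6,13/3); v=(-3,1)
6. t=2 → L at (0,19/3); v=(3,1)
7. t=2/3 → T at (2,7); v=(3,-1)

Final position: (2,7)
Wall sequence: LBRLRLT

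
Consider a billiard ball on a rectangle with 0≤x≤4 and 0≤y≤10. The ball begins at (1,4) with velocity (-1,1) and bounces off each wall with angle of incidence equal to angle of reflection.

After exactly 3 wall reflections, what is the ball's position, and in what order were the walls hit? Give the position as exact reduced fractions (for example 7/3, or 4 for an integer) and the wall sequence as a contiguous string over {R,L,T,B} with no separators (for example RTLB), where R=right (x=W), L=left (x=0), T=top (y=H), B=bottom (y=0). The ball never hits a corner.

Final position: (3,10)
Wall sequence: LRT

1. t=1 → L at (0,5); v=(1,1)
2. t=4 → R at (4,9); v=(-1,1)
3. t=1 → T at (3,10); v=(-1,-1)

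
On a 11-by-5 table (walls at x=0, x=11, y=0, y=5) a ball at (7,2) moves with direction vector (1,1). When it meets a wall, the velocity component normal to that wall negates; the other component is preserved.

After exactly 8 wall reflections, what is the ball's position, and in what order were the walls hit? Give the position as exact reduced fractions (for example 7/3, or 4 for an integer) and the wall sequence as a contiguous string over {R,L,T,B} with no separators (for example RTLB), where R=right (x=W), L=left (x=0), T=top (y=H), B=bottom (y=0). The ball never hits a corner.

Final position: (11,2)
Wall sequence: TRBTLBTR

1. t=3 → T at (10,5); v=(1,-1)
2. t=1 → R at (11,4); v=(-1,-1)
3. t=4 → B at (7,0); v=(-1,1)
4. t=5 → T at (2,5); v=(-1,-1)
5. t=2 → L at (0,3); v=(1,-1)
6. t=3 → B at (3,0); v=(1,1)
7. t=5 → T at (8,5); v=(1,-1)
8. t=3 → R at (11,2); v=(-1,-1)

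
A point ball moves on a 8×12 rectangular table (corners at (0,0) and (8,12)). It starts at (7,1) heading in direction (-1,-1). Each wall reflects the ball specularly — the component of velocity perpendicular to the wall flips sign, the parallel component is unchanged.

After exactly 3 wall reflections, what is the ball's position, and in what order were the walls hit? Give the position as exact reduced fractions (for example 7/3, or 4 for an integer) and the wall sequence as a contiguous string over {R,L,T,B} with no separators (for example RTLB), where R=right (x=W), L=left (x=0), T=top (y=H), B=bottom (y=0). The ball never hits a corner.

Final position: (6,12)
Wall sequence: BLT

1. t=1 → B at (6,0); v=(-1,1)
2. t=6 → L at (0,6); v=(1,1)
3. t=6 → T at (6,12); v=(1,-1)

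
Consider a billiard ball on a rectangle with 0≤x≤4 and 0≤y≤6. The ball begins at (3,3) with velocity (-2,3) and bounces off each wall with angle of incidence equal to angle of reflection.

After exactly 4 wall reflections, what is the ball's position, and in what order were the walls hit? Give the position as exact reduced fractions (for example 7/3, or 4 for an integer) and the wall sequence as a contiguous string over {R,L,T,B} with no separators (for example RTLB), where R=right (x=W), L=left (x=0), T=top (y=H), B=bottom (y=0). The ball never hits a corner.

Final position: (4,3/2)
Wall sequence: TLBR

1. t=1 → T at (1,6); v=(-2,-3)
2. t=1/2 → L at (0,9/2); v=(2,-3)
3. t=3/2 → B at (3,0); v=(2,3)
4. t=1/2 → R at (4,3/2); v=(-2,3)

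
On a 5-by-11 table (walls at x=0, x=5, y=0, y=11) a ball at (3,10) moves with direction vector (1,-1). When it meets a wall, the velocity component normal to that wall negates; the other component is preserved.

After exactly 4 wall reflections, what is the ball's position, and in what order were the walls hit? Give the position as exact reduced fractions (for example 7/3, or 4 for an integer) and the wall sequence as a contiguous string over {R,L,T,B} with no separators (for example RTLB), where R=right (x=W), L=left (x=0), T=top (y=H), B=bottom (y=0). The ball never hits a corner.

Final position: (5,2)
Wall sequence: RLBR

1. t=2 → R at (5,8); v=(-1,-1)
2. t=5 → L at (0,3); v=(1,-1)
3. t=3 → B at (3,0); v=(1,1)
4. t=2 → R at (5,2); v=(-1,1)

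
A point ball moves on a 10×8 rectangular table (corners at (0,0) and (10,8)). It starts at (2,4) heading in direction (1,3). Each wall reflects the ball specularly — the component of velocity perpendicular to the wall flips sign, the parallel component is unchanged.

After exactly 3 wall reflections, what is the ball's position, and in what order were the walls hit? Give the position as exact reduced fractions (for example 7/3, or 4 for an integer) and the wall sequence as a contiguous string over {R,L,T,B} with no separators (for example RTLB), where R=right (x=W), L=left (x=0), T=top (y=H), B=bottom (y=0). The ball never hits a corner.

1. t=4/3 → T at (10/3,8); v=(1,-3)
2. t=8/3 → B at (6,0); v=(1,3)
3. t=8/3 → T at (26/3,8); v=(1,-3)

Final position: (26/3,8)
Wall sequence: TBT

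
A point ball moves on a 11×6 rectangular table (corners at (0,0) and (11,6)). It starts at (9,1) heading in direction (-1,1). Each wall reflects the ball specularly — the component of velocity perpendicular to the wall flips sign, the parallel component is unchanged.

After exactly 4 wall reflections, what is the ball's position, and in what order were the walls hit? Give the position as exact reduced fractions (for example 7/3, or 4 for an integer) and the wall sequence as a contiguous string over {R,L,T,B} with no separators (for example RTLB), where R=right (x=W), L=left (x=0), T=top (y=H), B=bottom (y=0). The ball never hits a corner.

Final position: (8,6)
Wall sequence: TLBT

1. t=5 → T at (4,6); v=(-1,-1)
2. t=4 → L at (0,2); v=(1,-1)
3. t=2 → B at (2,0); v=(1,1)
4. t=6 → T at (8,6); v=(1,-1)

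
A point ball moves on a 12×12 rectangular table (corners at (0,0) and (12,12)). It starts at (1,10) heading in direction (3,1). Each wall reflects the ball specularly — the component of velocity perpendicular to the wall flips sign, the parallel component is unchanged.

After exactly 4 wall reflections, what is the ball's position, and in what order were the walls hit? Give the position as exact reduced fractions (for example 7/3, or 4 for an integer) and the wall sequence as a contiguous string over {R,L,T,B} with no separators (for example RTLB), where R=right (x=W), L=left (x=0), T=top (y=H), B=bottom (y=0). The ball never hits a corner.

Final position: (12,7/3)
Wall sequence: TRLR

1. t=2 → T at (7,12); v=(3,-1)
2. t=5/3 → R at (12,31/3); v=(-3,-1)
3. t=4 → L at (0,19/3); v=(3,-1)
4. t=4 → R at (12,7/3); v=(-3,-1)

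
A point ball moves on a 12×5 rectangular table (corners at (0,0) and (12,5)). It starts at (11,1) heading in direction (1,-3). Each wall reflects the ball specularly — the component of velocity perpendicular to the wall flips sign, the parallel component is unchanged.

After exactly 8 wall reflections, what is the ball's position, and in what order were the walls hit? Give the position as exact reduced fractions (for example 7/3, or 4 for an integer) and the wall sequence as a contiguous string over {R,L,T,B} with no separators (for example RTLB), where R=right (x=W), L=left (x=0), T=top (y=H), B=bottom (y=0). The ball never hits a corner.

Final position: (8/3,0)
Wall sequence: BRTBTBTB

1. t=1/3 → B at (34/3,0); v=(1,3)
2. t=2/3 → R at (12,2); v=(-1,3)
3. t=1 → T at (11,5); v=(-1,-3)
4. t=5/3 → B at (28/3,0); v=(-1,3)
5. t=5/3 → T at (23/3,5); v=(-1,-3)
6. t=5/3 → B at (6,0); v=(-1,3)
7. t=5/3 → T at (13/3,5); v=(-1,-3)
8. t=5/3 → B at (8/3,0); v=(-1,3)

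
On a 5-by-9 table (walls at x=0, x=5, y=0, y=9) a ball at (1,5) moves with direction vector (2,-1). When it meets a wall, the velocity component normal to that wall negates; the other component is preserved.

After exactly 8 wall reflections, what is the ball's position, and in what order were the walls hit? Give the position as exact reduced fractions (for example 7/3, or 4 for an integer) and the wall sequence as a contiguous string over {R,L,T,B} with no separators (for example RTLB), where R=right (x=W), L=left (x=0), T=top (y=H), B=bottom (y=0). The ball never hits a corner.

1. t=2 → R at (5,3); v=(-2,-1)
2. t=5/2 → L at (0,1/2); v=(2,-1)
3. t=1/2 → B at (1,0); v=(2,1)
4. t=2 → R at (5,2); v=(-2,1)
5. t=5/2 → L at (0,9/2); v=(2,1)
6. t=5/2 → R at (5,7); v=(-2,1)
7. t=2 → T at (1,9); v=(-2,-1)
8. t=1/2 → L at (0,17/2); v=(2,-1)

Final position: (0,17/2)
Wall sequence: RLBRLRTL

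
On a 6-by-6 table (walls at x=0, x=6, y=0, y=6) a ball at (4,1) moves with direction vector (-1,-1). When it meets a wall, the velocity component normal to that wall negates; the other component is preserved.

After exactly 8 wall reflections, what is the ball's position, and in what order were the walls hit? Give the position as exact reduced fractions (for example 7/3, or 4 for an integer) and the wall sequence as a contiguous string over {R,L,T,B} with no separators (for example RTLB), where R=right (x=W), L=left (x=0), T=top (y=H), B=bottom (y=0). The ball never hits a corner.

1. t=1 → B at (3,0); v=(-1,1)
2. t=3 → L at (0,3); v=(1,1)
3. t=3 → T at (3,6); v=(1,-1)
4. t=3 → R at (6,3); v=(-1,-1)
5. t=3 → B at (3,0); v=(-1,1)
6. t=3 → L at (0,3); v=(1,1)
7. t=3 → T at (3,6); v=(1,-1)
8. t=3 → R at (6,3); v=(-1,-1)

Final position: (6,3)
Wall sequence: BLTRBLTR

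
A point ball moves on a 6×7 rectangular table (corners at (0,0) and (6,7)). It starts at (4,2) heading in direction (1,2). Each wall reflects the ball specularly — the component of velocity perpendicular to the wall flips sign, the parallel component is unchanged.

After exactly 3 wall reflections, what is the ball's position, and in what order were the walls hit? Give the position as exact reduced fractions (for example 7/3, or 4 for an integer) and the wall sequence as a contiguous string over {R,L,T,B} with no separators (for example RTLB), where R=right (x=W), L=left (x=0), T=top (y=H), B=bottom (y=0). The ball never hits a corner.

Final position: (2,0)
Wall sequence: RTB

1. t=2 → R at (6,6); v=(-1,2)
2. t=1/2 → T at (11/2,7); v=(-1,-2)
3. t=7/2 → B at (2,0); v=(-1,2)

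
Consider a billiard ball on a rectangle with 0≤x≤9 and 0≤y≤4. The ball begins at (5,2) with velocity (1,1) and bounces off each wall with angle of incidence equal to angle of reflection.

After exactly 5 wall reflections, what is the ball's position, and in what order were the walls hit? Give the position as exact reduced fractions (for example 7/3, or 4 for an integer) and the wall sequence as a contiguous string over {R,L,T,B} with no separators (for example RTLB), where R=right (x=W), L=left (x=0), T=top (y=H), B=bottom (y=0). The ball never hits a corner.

Final position: (0,1)
Wall sequence: TRBTL

1. t=2 → T at (7,4); v=(1,-1)
2. t=2 → R at (9,2); v=(-1,-1)
3. t=2 → B at (7,0); v=(-1,1)
4. t=4 → T at (3,4); v=(-1,-1)
5. t=3 → L at (0,1); v=(1,-1)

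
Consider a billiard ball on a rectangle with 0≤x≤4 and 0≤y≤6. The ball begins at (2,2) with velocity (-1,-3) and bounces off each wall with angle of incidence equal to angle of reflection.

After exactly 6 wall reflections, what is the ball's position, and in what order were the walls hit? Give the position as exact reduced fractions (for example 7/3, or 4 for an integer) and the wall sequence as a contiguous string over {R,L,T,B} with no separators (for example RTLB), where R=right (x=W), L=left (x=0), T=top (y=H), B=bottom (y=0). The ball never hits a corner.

1. t=2/3 → B at (4/3,0); v=(-1,3)
2. t=4/3 → L at (0,4); v=(1,3)
3. t=2/3 → T at (2/3,6); v=(1,-3)
4. t=2 → B at (8/3,0); v=(1,3)
5. t=4/3 → R at (4,4); v=(-1,3)
6. t=2/3 → T at (10/3,6); v=(-1,-3)

Final position: (10/3,6)
Wall sequence: BLTBRT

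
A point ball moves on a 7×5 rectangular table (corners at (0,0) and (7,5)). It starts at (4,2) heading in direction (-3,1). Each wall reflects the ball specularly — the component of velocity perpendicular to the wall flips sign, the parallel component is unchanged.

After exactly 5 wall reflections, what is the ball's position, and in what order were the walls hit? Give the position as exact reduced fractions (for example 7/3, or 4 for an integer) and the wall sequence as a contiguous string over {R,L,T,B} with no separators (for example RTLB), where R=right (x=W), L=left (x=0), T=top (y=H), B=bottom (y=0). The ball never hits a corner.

1. t=4/3 → L at (0,10/3); v=(3,1)
2. t=5/3 → T at (5,5); v=(3,-1)
3. t=2/3 → R at (7,13/3); v=(-3,-1)
4. t=7/3 → L at (0,2); v=(3,-1)
5. t=2 → B at (6,0); v=(3,1)

Final position: (6,0)
Wall sequence: LTRLB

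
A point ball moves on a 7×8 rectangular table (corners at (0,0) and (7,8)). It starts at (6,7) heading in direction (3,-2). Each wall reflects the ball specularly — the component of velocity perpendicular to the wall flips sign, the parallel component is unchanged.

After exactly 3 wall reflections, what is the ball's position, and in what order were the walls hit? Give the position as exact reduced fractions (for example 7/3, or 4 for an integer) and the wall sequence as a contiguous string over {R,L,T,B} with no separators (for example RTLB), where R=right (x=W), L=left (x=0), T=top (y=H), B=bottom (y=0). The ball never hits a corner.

Final position: (5/2,0)
Wall sequence: RLB

1. t=1/3 → R at (7,19/3); v=(-3,-2)
2. t=7/3 → L at (0,5/3); v=(3,-2)
3. t=5/6 → B at (5/2,0); v=(3,2)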